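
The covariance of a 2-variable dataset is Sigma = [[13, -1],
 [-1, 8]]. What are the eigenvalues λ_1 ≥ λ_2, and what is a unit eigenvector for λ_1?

Step 1 — characteristic polynomial of 2×2 Sigma:
  det(Sigma - λI) = λ² - trace · λ + det = 0.
  trace = 13 + 8 = 21, det = 13·8 - (-1)² = 103.
Step 2 — discriminant:
  Δ = trace² - 4·det = 441 - 412 = 29.
Step 3 — eigenvalues:
  λ = (trace ± √Δ)/2 = (21 ± 5.3852)/2,
  λ_1 = 13.1926,  λ_2 = 7.8074.

Step 4 — unit eigenvector for λ_1: solve (Sigma - λ_1 I)v = 0. First row:
  (13 - 13.1926)·v_x + (-1)·v_y = 0, i.e. (-0.1926)·v_x + (-1)·v_y = 0,
  so v ∝ (b, λ_1 - a) = (-1, 0.1926); multiply by -1 so the first entry is positive: u = (1, -0.1926).
  ||u|| = √((1)² + (-0.1926)²) = √(1.0371) ≈ 1.0184,
  v_1 = u/||u|| ≈ (0.982, -0.1891) (||v_1|| = 1).

λ_1 = 13.1926,  λ_2 = 7.8074;  v_1 ≈ (0.982, -0.1891)


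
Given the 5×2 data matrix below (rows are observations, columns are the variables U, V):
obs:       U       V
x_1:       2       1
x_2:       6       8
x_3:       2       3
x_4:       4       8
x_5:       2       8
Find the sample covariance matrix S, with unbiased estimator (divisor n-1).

Step 1 — column means:
  mean(U) = (2 + 6 + 2 + 4 + 2) / 5 = 16/5 = 3.2
  mean(V) = (1 + 8 + 3 + 8 + 8) / 5 = 28/5 = 5.6

Step 2 — sample covariance S[i,j] = (1/(n-1)) · Σ_k (x_{k,i} - mean_i) · (x_{k,j} - mean_j), with n-1 = 4.
  S[U,U] = ((-1.2)·(-1.2) + (2.8)·(2.8) + (-1.2)·(-1.2) + (0.8)·(0.8) + (-1.2)·(-1.2)) / 4 = 12.8/4 = 3.2
  S[U,V] = ((-1.2)·(-4.6) + (2.8)·(2.4) + (-1.2)·(-2.6) + (0.8)·(2.4) + (-1.2)·(2.4)) / 4 = 14.4/4 = 3.6
  S[V,V] = ((-4.6)·(-4.6) + (2.4)·(2.4) + (-2.6)·(-2.6) + (2.4)·(2.4) + (2.4)·(2.4)) / 4 = 45.2/4 = 11.3

S is symmetric (S[j,i] = S[i,j]). Assembling:

S = [[3.2, 3.6],
 [3.6, 11.3]]


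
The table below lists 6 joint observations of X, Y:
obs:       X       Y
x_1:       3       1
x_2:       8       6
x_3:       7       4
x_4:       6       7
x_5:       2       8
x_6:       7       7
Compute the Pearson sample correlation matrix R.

Step 1 — column means:
  mean(X) = (3 + 8 + 7 + 6 + 2 + 7) / 6 = 33/6 = 5.5
  mean(Y) = (1 + 6 + 4 + 7 + 8 + 7) / 6 = 33/6 = 5.5

Step 2 — sample variances and covariances s[i,j] = (1/(n-1)) · Σ_k (x_{k,i} - mean_i) · (x_{k,j} - mean_j), with n-1 = 5:
  s[X,X] = ((-2.5)·(-2.5) + (2.5)·(2.5) + (1.5)·(1.5) + (0.5)·(0.5) + (-3.5)·(-3.5) + (1.5)·(1.5)) / 5 = 29.5/5 = 5.9
  s[X,Y] = ((-2.5)·(-4.5) + (2.5)·(0.5) + (1.5)·(-1.5) + (0.5)·(1.5) + (-3.5)·(2.5) + (1.5)·(1.5)) / 5 = 4.5/5 = 0.9
  s[Y,Y] = ((-4.5)·(-4.5) + (0.5)·(0.5) + (-1.5)·(-1.5) + (1.5)·(1.5) + (2.5)·(2.5) + (1.5)·(1.5)) / 5 = 33.5/5 = 6.7
  Sample standard deviations s_i = √(s[i,i]):
  s(X) = √(5.9) = 2.429
  s(Y) = √(6.7) = 2.5884

Step 3 — r_{ij} = s_{ij} / (s_i · s_j):
  r[X,X] = 1 (diagonal).
  r[X,Y] = 0.9 / (2.429 · 2.5884) = 0.9 / 6.2873 = 0.1431
  r[Y,Y] = 1 (diagonal).

R is symmetric with unit diagonal. Assembling:

R = [[1, 0.1431],
 [0.1431, 1]]


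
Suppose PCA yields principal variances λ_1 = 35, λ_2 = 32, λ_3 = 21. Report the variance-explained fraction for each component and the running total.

Step 1 — total variance = trace(Sigma) = Σ λ_i = 35 + 32 + 21 = 88.

Step 2 — fraction explained by component i = λ_i / Σ λ:
  PC1: 35/88 = 0.3977
  PC2: 32/88 = 0.3636
  PC3: 21/88 = 0.2386

Step 3 — cumulative fraction after k components = (λ_1 + ... + λ_k) / Σ λ:
  k = 1: 35/88 = 0.3977
  k = 2: (35 + 32)/88 = 67/88 = 0.7614
  k = 3: (35 + 32 + 21)/88 = 88/88 = 1

Summary (fraction, with percent):

explained: PC1 0.3977 (39.77%), PC2 0.3636 (36.36%), PC3 0.2386 (23.86%);  cumulative: 0.3977, 0.7614, 1


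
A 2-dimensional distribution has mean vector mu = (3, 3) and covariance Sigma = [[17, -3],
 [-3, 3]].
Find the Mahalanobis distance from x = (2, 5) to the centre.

Step 1 — centre the observation: (x - mu) = (-1, 2).

Step 2 — invert Sigma. det(Sigma) = 17·3 - (-3)² = 42.
  Sigma^{-1} = (1/det) · [[d, -b], [-b, a]] = [[0.0714, 0.0714],
 [0.0714, 0.4048]].

Step 3 — form the quadratic (x - mu)^T · Sigma^{-1} · (x - mu):
  Sigma^{-1} · (x - mu) = (0.0714, 0.7381).
  (x - mu)^T · [Sigma^{-1} · (x - mu)] = (-1)·(0.0714) + (2)·(0.7381) = 1.4048.

Step 4 — take square root: d = √(1.4048) ≈ 1.1852.

d(x, mu) = √(1.4048) ≈ 1.1852


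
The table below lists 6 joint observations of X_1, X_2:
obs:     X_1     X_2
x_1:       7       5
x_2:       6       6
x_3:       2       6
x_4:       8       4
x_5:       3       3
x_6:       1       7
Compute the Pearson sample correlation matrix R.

Step 1 — column means:
  mean(X_1) = (7 + 6 + 2 + 8 + 3 + 1) / 6 = 27/6 = 4.5
  mean(X_2) = (5 + 6 + 6 + 4 + 3 + 7) / 6 = 31/6 = 5.1667

Step 2 — sample variances and covariances s[i,j] = (1/(n-1)) · Σ_k (x_{k,i} - mean_i) · (x_{k,j} - mean_j), with n-1 = 5:
  s[X_1,X_1] = ((2.5)·(2.5) + (1.5)·(1.5) + (-2.5)·(-2.5) + (3.5)·(3.5) + (-1.5)·(-1.5) + (-3.5)·(-3.5)) / 5 = 41.5/5 = 8.3
  s[X_1,X_2] = ((2.5)·(-0.1667) + (1.5)·(0.8333) + (-2.5)·(0.8333) + (3.5)·(-1.1667) + (-1.5)·(-2.1667) + (-3.5)·(1.8333)) / 5 = -8.5/5 = -1.7
  s[X_2,X_2] = ((-0.1667)·(-0.1667) + (0.8333)·(0.8333) + (0.8333)·(0.8333) + (-1.1667)·(-1.1667) + (-2.1667)·(-2.1667) + (1.8333)·(1.8333)) / 5 = 10.8333/5 = 2.1667
  Sample standard deviations s_i = √(s[i,i]):
  s(X_1) = √(8.3) = 2.881
  s(X_2) = √(2.1667) = 1.472

Step 3 — r_{ij} = s_{ij} / (s_i · s_j):
  r[X_1,X_1] = 1 (diagonal).
  r[X_1,X_2] = -1.7 / (2.881 · 1.472) = -1.7 / 4.2407 = -0.4009
  r[X_2,X_2] = 1 (diagonal).

R is symmetric with unit diagonal. Assembling:

R = [[1, -0.4009],
 [-0.4009, 1]]


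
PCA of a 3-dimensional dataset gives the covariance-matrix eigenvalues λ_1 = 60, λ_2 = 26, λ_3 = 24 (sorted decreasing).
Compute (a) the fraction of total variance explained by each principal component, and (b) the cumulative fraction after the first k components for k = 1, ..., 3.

Step 1 — total variance = trace(Sigma) = Σ λ_i = 60 + 26 + 24 = 110.

Step 2 — fraction explained by component i = λ_i / Σ λ:
  PC1: 60/110 = 0.5455
  PC2: 26/110 = 0.2364
  PC3: 24/110 = 0.2182

Step 3 — cumulative fraction after k components = (λ_1 + ... + λ_k) / Σ λ:
  k = 1: 60/110 = 0.5455
  k = 2: (60 + 26)/110 = 86/110 = 0.7818
  k = 3: (60 + 26 + 24)/110 = 110/110 = 1

Summary (fraction, with percent):

explained: PC1 0.5455 (54.55%), PC2 0.2364 (23.64%), PC3 0.2182 (21.82%);  cumulative: 0.5455, 0.7818, 1


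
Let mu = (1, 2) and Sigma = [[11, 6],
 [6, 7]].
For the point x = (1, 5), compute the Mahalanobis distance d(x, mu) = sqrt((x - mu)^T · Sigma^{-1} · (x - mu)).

Step 1 — centre the observation: (x - mu) = (0, 3).

Step 2 — invert Sigma. det(Sigma) = 11·7 - (6)² = 41.
  Sigma^{-1} = (1/det) · [[d, -b], [-b, a]] = [[0.1707, -0.1463],
 [-0.1463, 0.2683]].

Step 3 — form the quadratic (x - mu)^T · Sigma^{-1} · (x - mu):
  Sigma^{-1} · (x - mu) = (-0.439, 0.8049).
  (x - mu)^T · [Sigma^{-1} · (x - mu)] = (0)·(-0.439) + (3)·(0.8049) = 2.4146.

Step 4 — take square root: d = √(2.4146) ≈ 1.5539.

d(x, mu) = √(2.4146) ≈ 1.5539


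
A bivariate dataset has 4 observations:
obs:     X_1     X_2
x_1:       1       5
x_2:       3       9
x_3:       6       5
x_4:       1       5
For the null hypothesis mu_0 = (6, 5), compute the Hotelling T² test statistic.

Step 1 — sample mean vector:
  mean(X_1) = (1 + 3 + 6 + 1) / 4 = 11/4 = 2.75
  mean(X_2) = (5 + 9 + 5 + 5) / 4 = 24/4 = 6
  x̄ = (2.75, 6),  deviation x̄ - mu_0 = (2.75, 6) - (6, 5) = (-3.25, 1).

Step 2 — sample covariance matrix, S[i,j] = (1/(n-1)) · Σ_k (x_{k,i} - mean_i) · (x_{k,j} - mean_j), divisor n-1 = 3:
  S[X_1,X_1] = ((-1.75)·(-1.75) + (0.25)·(0.25) + (3.25)·(3.25) + (-1.75)·(-1.75)) / 3 = 16.75/3 = 5.5833
  S[X_1,X_2] = ((-1.75)·(-1) + (0.25)·(3) + (3.25)·(-1) + (-1.75)·(-1)) / 3 = 1/3 = 0.3333
  S[X_2,X_2] = ((-1)·(-1) + (3)·(3) + (-1)·(-1) + (-1)·(-1)) / 3 = 12/3 = 4
  S = [[5.5833, 0.3333],
 [0.3333, 4]].

Step 3 — invert S. det(S) = 5.5833·4 - (0.3333)² = 22.2222.
  S^{-1} = (1/det) · [[d, -b], [-b, a]] = [[0.18, -0.015],
 [-0.015, 0.2512]].

Step 4 — quadratic form (x̄ - mu_0)^T · S^{-1} · (x̄ - mu_0):
  S^{-1} · (x̄ - mu_0) = (-0.6, 0.3),
  (x̄ - mu_0)^T · [...] = (-3.25)·(-0.6) + (1)·(0.3) = 2.25.

Step 5 — scale by n: T² = 4 · 2.25 = 9.

T² ≈ 9


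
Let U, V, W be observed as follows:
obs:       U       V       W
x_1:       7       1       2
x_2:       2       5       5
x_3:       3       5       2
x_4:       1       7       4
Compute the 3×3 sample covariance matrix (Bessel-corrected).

Step 1 — column means:
  mean(U) = (7 + 2 + 3 + 1) / 4 = 13/4 = 3.25
  mean(V) = (1 + 5 + 5 + 7) / 4 = 18/4 = 4.5
  mean(W) = (2 + 5 + 2 + 4) / 4 = 13/4 = 3.25

Step 2 — sample covariance S[i,j] = (1/(n-1)) · Σ_k (x_{k,i} - mean_i) · (x_{k,j} - mean_j), with n-1 = 3.
  S[U,U] = ((3.75)·(3.75) + (-1.25)·(-1.25) + (-0.25)·(-0.25) + (-2.25)·(-2.25)) / 3 = 20.75/3 = 6.9167
  S[U,V] = ((3.75)·(-3.5) + (-1.25)·(0.5) + (-0.25)·(0.5) + (-2.25)·(2.5)) / 3 = -19.5/3 = -6.5
  S[U,W] = ((3.75)·(-1.25) + (-1.25)·(1.75) + (-0.25)·(-1.25) + (-2.25)·(0.75)) / 3 = -8.25/3 = -2.75
  S[V,V] = ((-3.5)·(-3.5) + (0.5)·(0.5) + (0.5)·(0.5) + (2.5)·(2.5)) / 3 = 19/3 = 6.3333
  S[V,W] = ((-3.5)·(-1.25) + (0.5)·(1.75) + (0.5)·(-1.25) + (2.5)·(0.75)) / 3 = 6.5/3 = 2.1667
  S[W,W] = ((-1.25)·(-1.25) + (1.75)·(1.75) + (-1.25)·(-1.25) + (0.75)·(0.75)) / 3 = 6.75/3 = 2.25

S is symmetric (S[j,i] = S[i,j]). Assembling:

S = [[6.9167, -6.5, -2.75],
 [-6.5, 6.3333, 2.1667],
 [-2.75, 2.1667, 2.25]]


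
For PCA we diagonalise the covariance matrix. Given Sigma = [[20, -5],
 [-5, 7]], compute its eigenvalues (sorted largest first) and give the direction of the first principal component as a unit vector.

Step 1 — characteristic polynomial of 2×2 Sigma:
  det(Sigma - λI) = λ² - trace · λ + det = 0.
  trace = 20 + 7 = 27, det = 20·7 - (-5)² = 115.
Step 2 — discriminant:
  Δ = trace² - 4·det = 729 - 460 = 269.
Step 3 — eigenvalues:
  λ = (trace ± √Δ)/2 = (27 ± 16.4012)/2,
  λ_1 = 21.7006,  λ_2 = 5.2994.

Step 4 — unit eigenvector for λ_1: solve (Sigma - λ_1 I)v = 0. First row:
  (20 - 21.7006)·v_x + (-5)·v_y = 0, i.e. (-1.7006)·v_x + (-5)·v_y = 0,
  so v ∝ (b, λ_1 - a) = (-5, 1.7006); multiply by -1 so the first entry is positive: u = (5, -1.7006).
  ||u|| = √((5)² + (-1.7006)²) = √(27.8921) ≈ 5.2813,
  v_1 = u/||u|| ≈ (0.9467, -0.322) (||v_1|| = 1).

λ_1 = 21.7006,  λ_2 = 5.2994;  v_1 ≈ (0.9467, -0.322)


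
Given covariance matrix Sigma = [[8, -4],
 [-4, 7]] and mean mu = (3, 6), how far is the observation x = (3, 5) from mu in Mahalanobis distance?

Step 1 — centre the observation: (x - mu) = (0, -1).

Step 2 — invert Sigma. det(Sigma) = 8·7 - (-4)² = 40.
  Sigma^{-1} = (1/det) · [[d, -b], [-b, a]] = [[0.175, 0.1],
 [0.1, 0.2]].

Step 3 — form the quadratic (x - mu)^T · Sigma^{-1} · (x - mu):
  Sigma^{-1} · (x - mu) = (-0.1, -0.2).
  (x - mu)^T · [Sigma^{-1} · (x - mu)] = (0)·(-0.1) + (-1)·(-0.2) = 0.2.

Step 4 — take square root: d = √(0.2) ≈ 0.4472.

d(x, mu) = √(0.2) ≈ 0.4472


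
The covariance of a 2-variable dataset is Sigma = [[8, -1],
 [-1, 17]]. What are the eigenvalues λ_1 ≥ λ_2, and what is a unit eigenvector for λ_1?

Step 1 — characteristic polynomial of 2×2 Sigma:
  det(Sigma - λI) = λ² - trace · λ + det = 0.
  trace = 8 + 17 = 25, det = 8·17 - (-1)² = 135.
Step 2 — discriminant:
  Δ = trace² - 4·det = 625 - 540 = 85.
Step 3 — eigenvalues:
  λ = (trace ± √Δ)/2 = (25 ± 9.2195)/2,
  λ_1 = 17.1098,  λ_2 = 7.8902.

Step 4 — unit eigenvector for λ_1: solve (Sigma - λ_1 I)v = 0. First row:
  (8 - 17.1098)·v_x + (-1)·v_y = 0, i.e. (-9.1098)·v_x + (-1)·v_y = 0,
  so v ∝ (b, λ_1 - a) = (-1, 9.1098); multiply by -1 so the first entry is positive: u = (1, -9.1098).
  ||u|| = √((1)² + (-9.1098)²) = √(83.988) ≈ 9.1645,
  v_1 = u/||u|| ≈ (0.1091, -0.994) (||v_1|| = 1).

λ_1 = 17.1098,  λ_2 = 7.8902;  v_1 ≈ (0.1091, -0.994)


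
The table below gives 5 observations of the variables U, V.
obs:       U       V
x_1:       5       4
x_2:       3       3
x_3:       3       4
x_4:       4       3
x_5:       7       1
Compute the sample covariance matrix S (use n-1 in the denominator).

Step 1 — column means:
  mean(U) = (5 + 3 + 3 + 4 + 7) / 5 = 22/5 = 4.4
  mean(V) = (4 + 3 + 4 + 3 + 1) / 5 = 15/5 = 3

Step 2 — sample covariance S[i,j] = (1/(n-1)) · Σ_k (x_{k,i} - mean_i) · (x_{k,j} - mean_j), with n-1 = 4.
  S[U,U] = ((0.6)·(0.6) + (-1.4)·(-1.4) + (-1.4)·(-1.4) + (-0.4)·(-0.4) + (2.6)·(2.6)) / 4 = 11.2/4 = 2.8
  S[U,V] = ((0.6)·(1) + (-1.4)·(0) + (-1.4)·(1) + (-0.4)·(0) + (2.6)·(-2)) / 4 = -6/4 = -1.5
  S[V,V] = ((1)·(1) + (0)·(0) + (1)·(1) + (0)·(0) + (-2)·(-2)) / 4 = 6/4 = 1.5

S is symmetric (S[j,i] = S[i,j]). Assembling:

S = [[2.8, -1.5],
 [-1.5, 1.5]]


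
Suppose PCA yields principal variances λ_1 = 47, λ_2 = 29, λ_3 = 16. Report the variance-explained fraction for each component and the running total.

Step 1 — total variance = trace(Sigma) = Σ λ_i = 47 + 29 + 16 = 92.

Step 2 — fraction explained by component i = λ_i / Σ λ:
  PC1: 47/92 = 0.5109
  PC2: 29/92 = 0.3152
  PC3: 16/92 = 0.1739

Step 3 — cumulative fraction after k components = (λ_1 + ... + λ_k) / Σ λ:
  k = 1: 47/92 = 0.5109
  k = 2: (47 + 29)/92 = 76/92 = 0.8261
  k = 3: (47 + 29 + 16)/92 = 92/92 = 1

Summary (fraction, with percent):

explained: PC1 0.5109 (51.09%), PC2 0.3152 (31.52%), PC3 0.1739 (17.39%);  cumulative: 0.5109, 0.8261, 1


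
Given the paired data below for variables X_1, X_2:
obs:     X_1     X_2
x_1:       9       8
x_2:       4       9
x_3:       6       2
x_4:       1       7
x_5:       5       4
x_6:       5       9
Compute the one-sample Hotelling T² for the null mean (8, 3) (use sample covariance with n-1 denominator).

Step 1 — sample mean vector:
  mean(X_1) = (9 + 4 + 6 + 1 + 5 + 5) / 6 = 30/6 = 5
  mean(X_2) = (8 + 9 + 2 + 7 + 4 + 9) / 6 = 39/6 = 6.5
  x̄ = (5, 6.5),  deviation x̄ - mu_0 = (5, 6.5) - (8, 3) = (-3, 3.5).

Step 2 — sample covariance matrix, S[i,j] = (1/(n-1)) · Σ_k (x_{k,i} - mean_i) · (x_{k,j} - mean_j), divisor n-1 = 5:
  S[X_1,X_1] = ((4)·(4) + (-1)·(-1) + (1)·(1) + (-4)·(-4) + (0)·(0) + (0)·(0)) / 5 = 34/5 = 6.8
  S[X_1,X_2] = ((4)·(1.5) + (-1)·(2.5) + (1)·(-4.5) + (-4)·(0.5) + (0)·(-2.5) + (0)·(2.5)) / 5 = -3/5 = -0.6
  S[X_2,X_2] = ((1.5)·(1.5) + (2.5)·(2.5) + (-4.5)·(-4.5) + (0.5)·(0.5) + (-2.5)·(-2.5) + (2.5)·(2.5)) / 5 = 41.5/5 = 8.3
  S = [[6.8, -0.6],
 [-0.6, 8.3]].

Step 3 — invert S. det(S) = 6.8·8.3 - (-0.6)² = 56.08.
  S^{-1} = (1/det) · [[d, -b], [-b, a]] = [[0.148, 0.0107],
 [0.0107, 0.1213]].

Step 4 — quadratic form (x̄ - mu_0)^T · S^{-1} · (x̄ - mu_0):
  S^{-1} · (x̄ - mu_0) = (-0.4066, 0.3923),
  (x̄ - mu_0)^T · [...] = (-3)·(-0.4066) + (3.5)·(0.3923) = 2.5927.

Step 5 — scale by n: T² = 6 · 2.5927 = 15.5563.

T² ≈ 15.5563


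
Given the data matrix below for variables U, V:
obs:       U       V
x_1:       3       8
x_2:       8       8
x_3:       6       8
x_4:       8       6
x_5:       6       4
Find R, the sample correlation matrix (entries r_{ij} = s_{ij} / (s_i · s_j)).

Step 1 — column means:
  mean(U) = (3 + 8 + 6 + 8 + 6) / 5 = 31/5 = 6.2
  mean(V) = (8 + 8 + 8 + 6 + 4) / 5 = 34/5 = 6.8

Step 2 — sample variances and covariances s[i,j] = (1/(n-1)) · Σ_k (x_{k,i} - mean_i) · (x_{k,j} - mean_j), with n-1 = 4:
  s[U,U] = ((-3.2)·(-3.2) + (1.8)·(1.8) + (-0.2)·(-0.2) + (1.8)·(1.8) + (-0.2)·(-0.2)) / 4 = 16.8/4 = 4.2
  s[U,V] = ((-3.2)·(1.2) + (1.8)·(1.2) + (-0.2)·(1.2) + (1.8)·(-0.8) + (-0.2)·(-2.8)) / 4 = -2.8/4 = -0.7
  s[V,V] = ((1.2)·(1.2) + (1.2)·(1.2) + (1.2)·(1.2) + (-0.8)·(-0.8) + (-2.8)·(-2.8)) / 4 = 12.8/4 = 3.2
  Sample standard deviations s_i = √(s[i,i]):
  s(U) = √(4.2) = 2.0494
  s(V) = √(3.2) = 1.7889

Step 3 — r_{ij} = s_{ij} / (s_i · s_j):
  r[U,U] = 1 (diagonal).
  r[U,V] = -0.7 / (2.0494 · 1.7889) = -0.7 / 3.6661 = -0.1909
  r[V,V] = 1 (diagonal).

R is symmetric with unit diagonal. Assembling:

R = [[1, -0.1909],
 [-0.1909, 1]]


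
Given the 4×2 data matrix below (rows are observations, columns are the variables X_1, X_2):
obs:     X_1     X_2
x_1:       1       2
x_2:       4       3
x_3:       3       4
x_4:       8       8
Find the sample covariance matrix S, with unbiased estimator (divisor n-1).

Step 1 — column means:
  mean(X_1) = (1 + 4 + 3 + 8) / 4 = 16/4 = 4
  mean(X_2) = (2 + 3 + 4 + 8) / 4 = 17/4 = 4.25

Step 2 — sample covariance S[i,j] = (1/(n-1)) · Σ_k (x_{k,i} - mean_i) · (x_{k,j} - mean_j), with n-1 = 3.
  S[X_1,X_1] = ((-3)·(-3) + (0)·(0) + (-1)·(-1) + (4)·(4)) / 3 = 26/3 = 8.6667
  S[X_1,X_2] = ((-3)·(-2.25) + (0)·(-1.25) + (-1)·(-0.25) + (4)·(3.75)) / 3 = 22/3 = 7.3333
  S[X_2,X_2] = ((-2.25)·(-2.25) + (-1.25)·(-1.25) + (-0.25)·(-0.25) + (3.75)·(3.75)) / 3 = 20.75/3 = 6.9167

S is symmetric (S[j,i] = S[i,j]). Assembling:

S = [[8.6667, 7.3333],
 [7.3333, 6.9167]]


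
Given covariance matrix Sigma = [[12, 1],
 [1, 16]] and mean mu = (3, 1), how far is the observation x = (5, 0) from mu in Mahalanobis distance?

Step 1 — centre the observation: (x - mu) = (2, -1).

Step 2 — invert Sigma. det(Sigma) = 12·16 - (1)² = 191.
  Sigma^{-1} = (1/det) · [[d, -b], [-b, a]] = [[0.0838, -0.0052],
 [-0.0052, 0.0628]].

Step 3 — form the quadratic (x - mu)^T · Sigma^{-1} · (x - mu):
  Sigma^{-1} · (x - mu) = (0.1728, -0.0733).
  (x - mu)^T · [Sigma^{-1} · (x - mu)] = (2)·(0.1728) + (-1)·(-0.0733) = 0.4188.

Step 4 — take square root: d = √(0.4188) ≈ 0.6472.

d(x, mu) = √(0.4188) ≈ 0.6472


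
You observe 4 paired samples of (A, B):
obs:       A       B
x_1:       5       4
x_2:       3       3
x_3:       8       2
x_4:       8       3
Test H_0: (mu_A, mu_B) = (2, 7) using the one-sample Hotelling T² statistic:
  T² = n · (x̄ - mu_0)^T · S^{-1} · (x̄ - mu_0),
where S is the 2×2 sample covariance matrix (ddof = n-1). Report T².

Step 1 — sample mean vector:
  mean(A) = (5 + 3 + 8 + 8) / 4 = 24/4 = 6
  mean(B) = (4 + 3 + 2 + 3) / 4 = 12/4 = 3
  x̄ = (6, 3),  deviation x̄ - mu_0 = (6, 3) - (2, 7) = (4, -4).

Step 2 — sample covariance matrix, S[i,j] = (1/(n-1)) · Σ_k (x_{k,i} - mean_i) · (x_{k,j} - mean_j), divisor n-1 = 3:
  S[A,A] = ((-1)·(-1) + (-3)·(-3) + (2)·(2) + (2)·(2)) / 3 = 18/3 = 6
  S[A,B] = ((-1)·(1) + (-3)·(0) + (2)·(-1) + (2)·(0)) / 3 = -3/3 = -1
  S[B,B] = ((1)·(1) + (0)·(0) + (-1)·(-1) + (0)·(0)) / 3 = 2/3 = 0.6667
  S = [[6, -1],
 [-1, 0.6667]].

Step 3 — invert S. det(S) = 6·0.6667 - (-1)² = 3.
  S^{-1} = (1/det) · [[d, -b], [-b, a]] = [[0.2222, 0.3333],
 [0.3333, 2]].

Step 4 — quadratic form (x̄ - mu_0)^T · S^{-1} · (x̄ - mu_0):
  S^{-1} · (x̄ - mu_0) = (-0.4444, -6.6667),
  (x̄ - mu_0)^T · [...] = (4)·(-0.4444) + (-4)·(-6.6667) = 24.8889.

Step 5 — scale by n: T² = 4 · 24.8889 = 99.5556.

T² ≈ 99.5556


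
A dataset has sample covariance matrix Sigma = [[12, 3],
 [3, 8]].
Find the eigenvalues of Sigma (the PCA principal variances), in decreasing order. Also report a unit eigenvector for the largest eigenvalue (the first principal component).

Step 1 — characteristic polynomial of 2×2 Sigma:
  det(Sigma - λI) = λ² - trace · λ + det = 0.
  trace = 12 + 8 = 20, det = 12·8 - (3)² = 87.
Step 2 — discriminant:
  Δ = trace² - 4·det = 400 - 348 = 52.
Step 3 — eigenvalues:
  λ = (trace ± √Δ)/2 = (20 ± 7.2111)/2,
  λ_1 = 13.6056,  λ_2 = 6.3944.

Step 4 — unit eigenvector for λ_1: solve (Sigma - λ_1 I)v = 0. First row:
  (12 - 13.6056)·v_x + (3)·v_y = 0, i.e. (-1.6056)·v_x + (3)·v_y = 0,
  so v ∝ (b, λ_1 - a) = (3, 1.6056) = u.
  ||u|| = √((3)² + (1.6056)²) = √(11.5778) ≈ 3.4026,
  v_1 = u/||u|| ≈ (0.8817, 0.4719) (||v_1|| = 1).

λ_1 = 13.6056,  λ_2 = 6.3944;  v_1 ≈ (0.8817, 0.4719)


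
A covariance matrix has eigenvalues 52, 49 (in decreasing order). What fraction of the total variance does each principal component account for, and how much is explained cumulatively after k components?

Step 1 — total variance = trace(Sigma) = Σ λ_i = 52 + 49 = 101.

Step 2 — fraction explained by component i = λ_i / Σ λ:
  PC1: 52/101 = 0.5149
  PC2: 49/101 = 0.4851

Step 3 — cumulative fraction after k components = (λ_1 + ... + λ_k) / Σ λ:
  k = 1: 52/101 = 0.5149
  k = 2: (52 + 49)/101 = 101/101 = 1

Summary (fraction, with percent):

explained: PC1 0.5149 (51.49%), PC2 0.4851 (48.51%);  cumulative: 0.5149, 1


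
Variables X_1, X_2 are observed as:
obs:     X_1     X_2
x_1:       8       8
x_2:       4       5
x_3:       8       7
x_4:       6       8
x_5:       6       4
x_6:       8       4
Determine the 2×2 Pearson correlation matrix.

Step 1 — column means:
  mean(X_1) = (8 + 4 + 8 + 6 + 6 + 8) / 6 = 40/6 = 6.6667
  mean(X_2) = (8 + 5 + 7 + 8 + 4 + 4) / 6 = 36/6 = 6

Step 2 — sample variances and covariances s[i,j] = (1/(n-1)) · Σ_k (x_{k,i} - mean_i) · (x_{k,j} - mean_j), with n-1 = 5:
  s[X_1,X_1] = ((1.3333)·(1.3333) + (-2.6667)·(-2.6667) + (1.3333)·(1.3333) + (-0.6667)·(-0.6667) + (-0.6667)·(-0.6667) + (1.3333)·(1.3333)) / 5 = 13.3333/5 = 2.6667
  s[X_1,X_2] = ((1.3333)·(2) + (-2.6667)·(-1) + (1.3333)·(1) + (-0.6667)·(2) + (-0.6667)·(-2) + (1.3333)·(-2)) / 5 = 4/5 = 0.8
  s[X_2,X_2] = ((2)·(2) + (-1)·(-1) + (1)·(1) + (2)·(2) + (-2)·(-2) + (-2)·(-2)) / 5 = 18/5 = 3.6
  Sample standard deviations s_i = √(s[i,i]):
  s(X_1) = √(2.6667) = 1.633
  s(X_2) = √(3.6) = 1.8974

Step 3 — r_{ij} = s_{ij} / (s_i · s_j):
  r[X_1,X_1] = 1 (diagonal).
  r[X_1,X_2] = 0.8 / (1.633 · 1.8974) = 0.8 / 3.0984 = 0.2582
  r[X_2,X_2] = 1 (diagonal).

R is symmetric with unit diagonal. Assembling:

R = [[1, 0.2582],
 [0.2582, 1]]


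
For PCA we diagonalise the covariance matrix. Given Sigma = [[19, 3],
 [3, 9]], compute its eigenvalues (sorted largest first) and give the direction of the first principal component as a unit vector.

Step 1 — characteristic polynomial of 2×2 Sigma:
  det(Sigma - λI) = λ² - trace · λ + det = 0.
  trace = 19 + 9 = 28, det = 19·9 - (3)² = 162.
Step 2 — discriminant:
  Δ = trace² - 4·det = 784 - 648 = 136.
Step 3 — eigenvalues:
  λ = (trace ± √Δ)/2 = (28 ± 11.6619)/2,
  λ_1 = 19.831,  λ_2 = 8.169.

Step 4 — unit eigenvector for λ_1: solve (Sigma - λ_1 I)v = 0. First row:
  (19 - 19.831)·v_x + (3)·v_y = 0, i.e. (-0.831)·v_x + (3)·v_y = 0,
  so v ∝ (b, λ_1 - a) = (3, 0.831) = u.
  ||u|| = √((3)² + (0.831)²) = √(9.6905) ≈ 3.113,
  v_1 = u/||u|| ≈ (0.9637, 0.2669) (||v_1|| = 1).

λ_1 = 19.831,  λ_2 = 8.169;  v_1 ≈ (0.9637, 0.2669)


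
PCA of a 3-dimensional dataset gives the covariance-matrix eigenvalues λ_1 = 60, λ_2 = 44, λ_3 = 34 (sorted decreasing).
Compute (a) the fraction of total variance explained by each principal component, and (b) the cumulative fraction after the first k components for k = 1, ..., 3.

Step 1 — total variance = trace(Sigma) = Σ λ_i = 60 + 44 + 34 = 138.

Step 2 — fraction explained by component i = λ_i / Σ λ:
  PC1: 60/138 = 0.4348
  PC2: 44/138 = 0.3188
  PC3: 34/138 = 0.2464

Step 3 — cumulative fraction after k components = (λ_1 + ... + λ_k) / Σ λ:
  k = 1: 60/138 = 0.4348
  k = 2: (60 + 44)/138 = 104/138 = 0.7536
  k = 3: (60 + 44 + 34)/138 = 138/138 = 1

Summary (fraction, with percent):

explained: PC1 0.4348 (43.48%), PC2 0.3188 (31.88%), PC3 0.2464 (24.64%);  cumulative: 0.4348, 0.7536, 1


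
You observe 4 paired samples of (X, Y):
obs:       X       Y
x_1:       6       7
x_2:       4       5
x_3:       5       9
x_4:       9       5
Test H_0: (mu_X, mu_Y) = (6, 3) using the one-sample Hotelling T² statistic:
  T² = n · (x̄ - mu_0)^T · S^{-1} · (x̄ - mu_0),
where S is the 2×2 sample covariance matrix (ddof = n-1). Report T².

Step 1 — sample mean vector:
  mean(X) = (6 + 4 + 5 + 9) / 4 = 24/4 = 6
  mean(Y) = (7 + 5 + 9 + 5) / 4 = 26/4 = 6.5
  x̄ = (6, 6.5),  deviation x̄ - mu_0 = (6, 6.5) - (6, 3) = (0, 3.5).

Step 2 — sample covariance matrix, S[i,j] = (1/(n-1)) · Σ_k (x_{k,i} - mean_i) · (x_{k,j} - mean_j), divisor n-1 = 3:
  S[X,X] = ((0)·(0) + (-2)·(-2) + (-1)·(-1) + (3)·(3)) / 3 = 14/3 = 4.6667
  S[X,Y] = ((0)·(0.5) + (-2)·(-1.5) + (-1)·(2.5) + (3)·(-1.5)) / 3 = -4/3 = -1.3333
  S[Y,Y] = ((0.5)·(0.5) + (-1.5)·(-1.5) + (2.5)·(2.5) + (-1.5)·(-1.5)) / 3 = 11/3 = 3.6667
  S = [[4.6667, -1.3333],
 [-1.3333, 3.6667]].

Step 3 — invert S. det(S) = 4.6667·3.6667 - (-1.3333)² = 15.3333.
  S^{-1} = (1/det) · [[d, -b], [-b, a]] = [[0.2391, 0.087],
 [0.087, 0.3043]].

Step 4 — quadratic form (x̄ - mu_0)^T · S^{-1} · (x̄ - mu_0):
  S^{-1} · (x̄ - mu_0) = (0.3043, 1.0652),
  (x̄ - mu_0)^T · [...] = (0)·(0.3043) + (3.5)·(1.0652) = 3.7283.

Step 5 — scale by n: T² = 4 · 3.7283 = 14.913.

T² ≈ 14.913


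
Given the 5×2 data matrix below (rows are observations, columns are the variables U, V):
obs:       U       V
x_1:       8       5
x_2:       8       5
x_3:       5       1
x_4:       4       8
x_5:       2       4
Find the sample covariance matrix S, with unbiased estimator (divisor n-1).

Step 1 — column means:
  mean(U) = (8 + 8 + 5 + 4 + 2) / 5 = 27/5 = 5.4
  mean(V) = (5 + 5 + 1 + 8 + 4) / 5 = 23/5 = 4.6

Step 2 — sample covariance S[i,j] = (1/(n-1)) · Σ_k (x_{k,i} - mean_i) · (x_{k,j} - mean_j), with n-1 = 4.
  S[U,U] = ((2.6)·(2.6) + (2.6)·(2.6) + (-0.4)·(-0.4) + (-1.4)·(-1.4) + (-3.4)·(-3.4)) / 4 = 27.2/4 = 6.8
  S[U,V] = ((2.6)·(0.4) + (2.6)·(0.4) + (-0.4)·(-3.6) + (-1.4)·(3.4) + (-3.4)·(-0.6)) / 4 = 0.8/4 = 0.2
  S[V,V] = ((0.4)·(0.4) + (0.4)·(0.4) + (-3.6)·(-3.6) + (3.4)·(3.4) + (-0.6)·(-0.6)) / 4 = 25.2/4 = 6.3

S is symmetric (S[j,i] = S[i,j]). Assembling:

S = [[6.8, 0.2],
 [0.2, 6.3]]


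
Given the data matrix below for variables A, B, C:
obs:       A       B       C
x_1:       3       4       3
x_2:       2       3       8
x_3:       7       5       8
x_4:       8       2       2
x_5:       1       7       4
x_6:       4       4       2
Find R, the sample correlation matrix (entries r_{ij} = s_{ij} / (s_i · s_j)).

Step 1 — column means:
  mean(A) = (3 + 2 + 7 + 8 + 1 + 4) / 6 = 25/6 = 4.1667
  mean(B) = (4 + 3 + 5 + 2 + 7 + 4) / 6 = 25/6 = 4.1667
  mean(C) = (3 + 8 + 8 + 2 + 4 + 2) / 6 = 27/6 = 4.5

Step 2 — sample variances and covariances s[i,j] = (1/(n-1)) · Σ_k (x_{k,i} - mean_i) · (x_{k,j} - mean_j), with n-1 = 5:
  s[A,A] = ((-1.1667)·(-1.1667) + (-2.1667)·(-2.1667) + (2.8333)·(2.8333) + (3.8333)·(3.8333) + (-3.1667)·(-3.1667) + (-0.1667)·(-0.1667)) / 5 = 38.8333/5 = 7.7667
  s[A,B] = ((-1.1667)·(-0.1667) + (-2.1667)·(-1.1667) + (2.8333)·(0.8333) + (3.8333)·(-2.1667) + (-3.1667)·(2.8333) + (-0.1667)·(-0.1667)) / 5 = -12.1667/5 = -2.4333
  s[A,C] = ((-1.1667)·(-1.5) + (-2.1667)·(3.5) + (2.8333)·(3.5) + (3.8333)·(-2.5) + (-3.1667)·(-0.5) + (-0.1667)·(-2.5)) / 5 = -3.5/5 = -0.7
  s[B,B] = ((-0.1667)·(-0.1667) + (-1.1667)·(-1.1667) + (0.8333)·(0.8333) + (-2.1667)·(-2.1667) + (2.8333)·(2.8333) + (-0.1667)·(-0.1667)) / 5 = 14.8333/5 = 2.9667
  s[B,C] = ((-0.1667)·(-1.5) + (-1.1667)·(3.5) + (0.8333)·(3.5) + (-2.1667)·(-2.5) + (2.8333)·(-0.5) + (-0.1667)·(-2.5)) / 5 = 3.5/5 = 0.7
  s[C,C] = ((-1.5)·(-1.5) + (3.5)·(3.5) + (3.5)·(3.5) + (-2.5)·(-2.5) + (-0.5)·(-0.5) + (-2.5)·(-2.5)) / 5 = 39.5/5 = 7.9
  Sample standard deviations s_i = √(s[i,i]):
  s(A) = √(7.7667) = 2.7869
  s(B) = √(2.9667) = 1.7224
  s(C) = √(7.9) = 2.8107

Step 3 — r_{ij} = s_{ij} / (s_i · s_j):
  r[A,A] = 1 (diagonal).
  r[A,B] = -2.4333 / (2.7869 · 1.7224) = -2.4333 / 4.8001 = -0.5069
  r[A,C] = -0.7 / (2.7869 · 2.8107) = -0.7 / 7.833 = -0.0894
  r[B,B] = 1 (diagonal).
  r[B,C] = 0.7 / (1.7224 · 2.8107) = 0.7 / 4.8411 = 0.1446
  r[C,C] = 1 (diagonal).

R is symmetric with unit diagonal. Assembling:

R = [[1, -0.5069, -0.0894],
 [-0.5069, 1, 0.1446],
 [-0.0894, 0.1446, 1]]


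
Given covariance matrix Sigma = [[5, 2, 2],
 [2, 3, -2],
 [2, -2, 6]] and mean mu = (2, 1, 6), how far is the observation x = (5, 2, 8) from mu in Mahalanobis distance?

Step 1 — centre the observation: (x - mu) = (3, 1, 2).

Step 2 — invert Sigma (cofactor / det for 3×3, or solve directly):
  Sigma^{-1} = [[0.7778, -0.8889, -0.5556],
 [-0.8889, 1.4444, 0.7778],
 [-0.5556, 0.7778, 0.6111]].

Step 3 — form the quadratic (x - mu)^T · Sigma^{-1} · (x - mu):
  Sigma^{-1} · (x - mu) = (0.3333, 0.3333, 0.3333).
  (x - mu)^T · [Sigma^{-1} · (x - mu)] = (3)·(0.3333) + (1)·(0.3333) + (2)·(0.3333) = 2.

Step 4 — take square root: d = √(2) ≈ 1.4142.

d(x, mu) = √(2) ≈ 1.4142


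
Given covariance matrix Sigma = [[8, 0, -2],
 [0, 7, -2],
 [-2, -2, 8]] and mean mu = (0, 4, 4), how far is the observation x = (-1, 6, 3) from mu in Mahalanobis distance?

Step 1 — centre the observation: (x - mu) = (-1, 2, -1).

Step 2 — invert Sigma (cofactor / det for 3×3, or solve directly):
  Sigma^{-1} = [[0.134, 0.0103, 0.0361],
 [0.0103, 0.1546, 0.0412],
 [0.0361, 0.0412, 0.1443]].

Step 3 — form the quadratic (x - mu)^T · Sigma^{-1} · (x - mu):
  Sigma^{-1} · (x - mu) = (-0.1495, 0.2577, -0.0979).
  (x - mu)^T · [Sigma^{-1} · (x - mu)] = (-1)·(-0.1495) + (2)·(0.2577) + (-1)·(-0.0979) = 0.7629.

Step 4 — take square root: d = √(0.7629) ≈ 0.8734.

d(x, mu) = √(0.7629) ≈ 0.8734


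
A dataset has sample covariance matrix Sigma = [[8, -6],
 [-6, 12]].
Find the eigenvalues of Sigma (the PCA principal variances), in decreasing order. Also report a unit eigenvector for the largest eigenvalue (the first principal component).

Step 1 — characteristic polynomial of 2×2 Sigma:
  det(Sigma - λI) = λ² - trace · λ + det = 0.
  trace = 8 + 12 = 20, det = 8·12 - (-6)² = 60.
Step 2 — discriminant:
  Δ = trace² - 4·det = 400 - 240 = 160.
Step 3 — eigenvalues:
  λ = (trace ± √Δ)/2 = (20 ± 12.6491)/2,
  λ_1 = 16.3246,  λ_2 = 3.6754.

Step 4 — unit eigenvector for λ_1: solve (Sigma - λ_1 I)v = 0. First row:
  (8 - 16.3246)·v_x + (-6)·v_y = 0, i.e. (-8.3246)·v_x + (-6)·v_y = 0,
  so v ∝ (b, λ_1 - a) = (-6, 8.3246); multiply by -1 so the first entry is positive: u = (6, -8.3246).
  ||u|| = √((6)² + (-8.3246)²) = √(105.2982) ≈ 10.2615,
  v_1 = u/||u|| ≈ (0.5847, -0.8112) (||v_1|| = 1).

λ_1 = 16.3246,  λ_2 = 3.6754;  v_1 ≈ (0.5847, -0.8112)


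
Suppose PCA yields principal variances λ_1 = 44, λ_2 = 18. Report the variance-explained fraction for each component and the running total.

Step 1 — total variance = trace(Sigma) = Σ λ_i = 44 + 18 = 62.

Step 2 — fraction explained by component i = λ_i / Σ λ:
  PC1: 44/62 = 0.7097
  PC2: 18/62 = 0.2903

Step 3 — cumulative fraction after k components = (λ_1 + ... + λ_k) / Σ λ:
  k = 1: 44/62 = 0.7097
  k = 2: (44 + 18)/62 = 62/62 = 1

Summary (fraction, with percent):

explained: PC1 0.7097 (70.97%), PC2 0.2903 (29.03%);  cumulative: 0.7097, 1


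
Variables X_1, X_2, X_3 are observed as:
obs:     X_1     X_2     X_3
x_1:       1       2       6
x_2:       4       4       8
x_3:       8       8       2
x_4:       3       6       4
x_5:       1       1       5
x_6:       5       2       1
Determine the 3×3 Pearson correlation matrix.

Step 1 — column means:
  mean(X_1) = (1 + 4 + 8 + 3 + 1 + 5) / 6 = 22/6 = 3.6667
  mean(X_2) = (2 + 4 + 8 + 6 + 1 + 2) / 6 = 23/6 = 3.8333
  mean(X_3) = (6 + 8 + 2 + 4 + 5 + 1) / 6 = 26/6 = 4.3333

Step 2 — sample variances and covariances s[i,j] = (1/(n-1)) · Σ_k (x_{k,i} - mean_i) · (x_{k,j} - mean_j), with n-1 = 5:
  s[X_1,X_1] = ((-2.6667)·(-2.6667) + (0.3333)·(0.3333) + (4.3333)·(4.3333) + (-0.6667)·(-0.6667) + (-2.6667)·(-2.6667) + (1.3333)·(1.3333)) / 5 = 35.3333/5 = 7.0667
  s[X_1,X_2] = ((-2.6667)·(-1.8333) + (0.3333)·(0.1667) + (4.3333)·(4.1667) + (-0.6667)·(2.1667) + (-2.6667)·(-2.8333) + (1.3333)·(-1.8333)) / 5 = 26.6667/5 = 5.3333
  s[X_1,X_3] = ((-2.6667)·(1.6667) + (0.3333)·(3.6667) + (4.3333)·(-2.3333) + (-0.6667)·(-0.3333) + (-2.6667)·(0.6667) + (1.3333)·(-3.3333)) / 5 = -19.3333/5 = -3.8667
  s[X_2,X_2] = ((-1.8333)·(-1.8333) + (0.1667)·(0.1667) + (4.1667)·(4.1667) + (2.1667)·(2.1667) + (-2.8333)·(-2.8333) + (-1.8333)·(-1.8333)) / 5 = 36.8333/5 = 7.3667
  s[X_2,X_3] = ((-1.8333)·(1.6667) + (0.1667)·(3.6667) + (4.1667)·(-2.3333) + (2.1667)·(-0.3333) + (-2.8333)·(0.6667) + (-1.8333)·(-3.3333)) / 5 = -8.6667/5 = -1.7333
  s[X_3,X_3] = ((1.6667)·(1.6667) + (3.6667)·(3.6667) + (-2.3333)·(-2.3333) + (-0.3333)·(-0.3333) + (0.6667)·(0.6667) + (-3.3333)·(-3.3333)) / 5 = 33.3333/5 = 6.6667
  Sample standard deviations s_i = √(s[i,i]):
  s(X_1) = √(7.0667) = 2.6583
  s(X_2) = √(7.3667) = 2.7142
  s(X_3) = √(6.6667) = 2.582

Step 3 — r_{ij} = s_{ij} / (s_i · s_j):
  r[X_1,X_1] = 1 (diagonal).
  r[X_1,X_2] = 5.3333 / (2.6583 · 2.7142) = 5.3333 / 7.2151 = 0.7392
  r[X_1,X_3] = -3.8667 / (2.6583 · 2.582) = -3.8667 / 6.8638 = -0.5633
  r[X_2,X_2] = 1 (diagonal).
  r[X_2,X_3] = -1.7333 / (2.7142 · 2.582) = -1.7333 / 7.0079 = -0.2473
  r[X_3,X_3] = 1 (diagonal).

R is symmetric with unit diagonal. Assembling:

R = [[1, 0.7392, -0.5633],
 [0.7392, 1, -0.2473],
 [-0.5633, -0.2473, 1]]


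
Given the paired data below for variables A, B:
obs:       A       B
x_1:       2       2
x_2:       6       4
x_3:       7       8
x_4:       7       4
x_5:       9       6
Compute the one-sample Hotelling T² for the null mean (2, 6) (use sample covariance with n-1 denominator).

Step 1 — sample mean vector:
  mean(A) = (2 + 6 + 7 + 7 + 9) / 5 = 31/5 = 6.2
  mean(B) = (2 + 4 + 8 + 4 + 6) / 5 = 24/5 = 4.8
  x̄ = (6.2, 4.8),  deviation x̄ - mu_0 = (6.2, 4.8) - (2, 6) = (4.2, -1.2).

Step 2 — sample covariance matrix, S[i,j] = (1/(n-1)) · Σ_k (x_{k,i} - mean_i) · (x_{k,j} - mean_j), divisor n-1 = 4:
  S[A,A] = ((-4.2)·(-4.2) + (-0.2)·(-0.2) + (0.8)·(0.8) + (0.8)·(0.8) + (2.8)·(2.8)) / 4 = 26.8/4 = 6.7
  S[A,B] = ((-4.2)·(-2.8) + (-0.2)·(-0.8) + (0.8)·(3.2) + (0.8)·(-0.8) + (2.8)·(1.2)) / 4 = 17.2/4 = 4.3
  S[B,B] = ((-2.8)·(-2.8) + (-0.8)·(-0.8) + (3.2)·(3.2) + (-0.8)·(-0.8) + (1.2)·(1.2)) / 4 = 20.8/4 = 5.2
  S = [[6.7, 4.3],
 [4.3, 5.2]].

Step 3 — invert S. det(S) = 6.7·5.2 - (4.3)² = 16.35.
  S^{-1} = (1/det) · [[d, -b], [-b, a]] = [[0.318, -0.263],
 [-0.263, 0.4098]].

Step 4 — quadratic form (x̄ - mu_0)^T · S^{-1} · (x̄ - mu_0):
  S^{-1} · (x̄ - mu_0) = (1.6514, -1.5963),
  (x̄ - mu_0)^T · [...] = (4.2)·(1.6514) + (-1.2)·(-1.5963) = 8.8514.

Step 5 — scale by n: T² = 5 · 8.8514 = 44.2569.

T² ≈ 44.2569


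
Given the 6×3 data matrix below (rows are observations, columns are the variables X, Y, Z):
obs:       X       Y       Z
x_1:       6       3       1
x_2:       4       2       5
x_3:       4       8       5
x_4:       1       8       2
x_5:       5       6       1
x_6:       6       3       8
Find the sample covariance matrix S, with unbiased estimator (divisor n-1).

Step 1 — column means:
  mean(X) = (6 + 4 + 4 + 1 + 5 + 6) / 6 = 26/6 = 4.3333
  mean(Y) = (3 + 2 + 8 + 8 + 6 + 3) / 6 = 30/6 = 5
  mean(Z) = (1 + 5 + 5 + 2 + 1 + 8) / 6 = 22/6 = 3.6667

Step 2 — sample covariance S[i,j] = (1/(n-1)) · Σ_k (x_{k,i} - mean_i) · (x_{k,j} - mean_j), with n-1 = 5.
  S[X,X] = ((1.6667)·(1.6667) + (-0.3333)·(-0.3333) + (-0.3333)·(-0.3333) + (-3.3333)·(-3.3333) + (0.6667)·(0.6667) + (1.6667)·(1.6667)) / 5 = 17.3333/5 = 3.4667
  S[X,Y] = ((1.6667)·(-2) + (-0.3333)·(-3) + (-0.3333)·(3) + (-3.3333)·(3) + (0.6667)·(1) + (1.6667)·(-2)) / 5 = -16/5 = -3.2
  S[X,Z] = ((1.6667)·(-2.6667) + (-0.3333)·(1.3333) + (-0.3333)·(1.3333) + (-3.3333)·(-1.6667) + (0.6667)·(-2.6667) + (1.6667)·(4.3333)) / 5 = 5.6667/5 = 1.1333
  S[Y,Y] = ((-2)·(-2) + (-3)·(-3) + (3)·(3) + (3)·(3) + (1)·(1) + (-2)·(-2)) / 5 = 36/5 = 7.2
  S[Y,Z] = ((-2)·(-2.6667) + (-3)·(1.3333) + (3)·(1.3333) + (3)·(-1.6667) + (1)·(-2.6667) + (-2)·(4.3333)) / 5 = -11/5 = -2.2
  S[Z,Z] = ((-2.6667)·(-2.6667) + (1.3333)·(1.3333) + (1.3333)·(1.3333) + (-1.6667)·(-1.6667) + (-2.6667)·(-2.6667) + (4.3333)·(4.3333)) / 5 = 39.3333/5 = 7.8667

S is symmetric (S[j,i] = S[i,j]). Assembling:

S = [[3.4667, -3.2, 1.1333],
 [-3.2, 7.2, -2.2],
 [1.1333, -2.2, 7.8667]]


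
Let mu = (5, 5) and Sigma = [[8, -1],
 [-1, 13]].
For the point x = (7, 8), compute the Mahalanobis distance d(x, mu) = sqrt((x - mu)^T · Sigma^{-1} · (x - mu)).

Step 1 — centre the observation: (x - mu) = (2, 3).

Step 2 — invert Sigma. det(Sigma) = 8·13 - (-1)² = 103.
  Sigma^{-1} = (1/det) · [[d, -b], [-b, a]] = [[0.1262, 0.0097],
 [0.0097, 0.0777]].

Step 3 — form the quadratic (x - mu)^T · Sigma^{-1} · (x - mu):
  Sigma^{-1} · (x - mu) = (0.2816, 0.2524).
  (x - mu)^T · [Sigma^{-1} · (x - mu)] = (2)·(0.2816) + (3)·(0.2524) = 1.3204.

Step 4 — take square root: d = √(1.3204) ≈ 1.1491.

d(x, mu) = √(1.3204) ≈ 1.1491


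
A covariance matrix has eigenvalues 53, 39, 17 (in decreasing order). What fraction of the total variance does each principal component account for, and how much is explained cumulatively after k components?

Step 1 — total variance = trace(Sigma) = Σ λ_i = 53 + 39 + 17 = 109.

Step 2 — fraction explained by component i = λ_i / Σ λ:
  PC1: 53/109 = 0.4862
  PC2: 39/109 = 0.3578
  PC3: 17/109 = 0.156

Step 3 — cumulative fraction after k components = (λ_1 + ... + λ_k) / Σ λ:
  k = 1: 53/109 = 0.4862
  k = 2: (53 + 39)/109 = 92/109 = 0.844
  k = 3: (53 + 39 + 17)/109 = 109/109 = 1

Summary (fraction, with percent):

explained: PC1 0.4862 (48.62%), PC2 0.3578 (35.78%), PC3 0.156 (15.6%);  cumulative: 0.4862, 0.844, 1


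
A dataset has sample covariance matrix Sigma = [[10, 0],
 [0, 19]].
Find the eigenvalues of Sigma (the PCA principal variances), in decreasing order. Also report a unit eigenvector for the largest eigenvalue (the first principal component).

Step 1 — characteristic polynomial of 2×2 Sigma:
  det(Sigma - λI) = λ² - trace · λ + det = 0.
  trace = 10 + 19 = 29, det = 10·19 - (0)² = 190.
Step 2 — discriminant:
  Δ = trace² - 4·det = 841 - 760 = 81.
Step 3 — eigenvalues:
  λ = (trace ± √Δ)/2 = (29 ± 9)/2,
  λ_1 = 19,  λ_2 = 10.

Step 4 — unit eigenvector for λ_1: Sigma is diagonal, so its eigenvectors are the coordinate axes. λ_1 = 19 is the diagonal entry on the second coordinate axis, hence
  v_1 = (0, 1) (||v_1|| = 1).

λ_1 = 19,  λ_2 = 10;  v_1 ≈ (0, 1)


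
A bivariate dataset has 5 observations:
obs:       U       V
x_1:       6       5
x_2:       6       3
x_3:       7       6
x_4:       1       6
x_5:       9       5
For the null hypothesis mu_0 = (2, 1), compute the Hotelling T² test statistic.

Step 1 — sample mean vector:
  mean(U) = (6 + 6 + 7 + 1 + 9) / 5 = 29/5 = 5.8
  mean(V) = (5 + 3 + 6 + 6 + 5) / 5 = 25/5 = 5
  x̄ = (5.8, 5),  deviation x̄ - mu_0 = (5.8, 5) - (2, 1) = (3.8, 4).

Step 2 — sample covariance matrix, S[i,j] = (1/(n-1)) · Σ_k (x_{k,i} - mean_i) · (x_{k,j} - mean_j), divisor n-1 = 4:
  S[U,U] = ((0.2)·(0.2) + (0.2)·(0.2) + (1.2)·(1.2) + (-4.8)·(-4.8) + (3.2)·(3.2)) / 4 = 34.8/4 = 8.7
  S[U,V] = ((0.2)·(0) + (0.2)·(-2) + (1.2)·(1) + (-4.8)·(1) + (3.2)·(0)) / 4 = -4/4 = -1
  S[V,V] = ((0)·(0) + (-2)·(-2) + (1)·(1) + (1)·(1) + (0)·(0)) / 4 = 6/4 = 1.5
  S = [[8.7, -1],
 [-1, 1.5]].

Step 3 — invert S. det(S) = 8.7·1.5 - (-1)² = 12.05.
  S^{-1} = (1/det) · [[d, -b], [-b, a]] = [[0.1245, 0.083],
 [0.083, 0.722]].

Step 4 — quadratic form (x̄ - mu_0)^T · S^{-1} · (x̄ - mu_0):
  S^{-1} · (x̄ - mu_0) = (0.805, 3.2033),
  (x̄ - mu_0)^T · [...] = (3.8)·(0.805) + (4)·(3.2033) = 15.8722.

Step 5 — scale by n: T² = 5 · 15.8722 = 79.361.

T² ≈ 79.361


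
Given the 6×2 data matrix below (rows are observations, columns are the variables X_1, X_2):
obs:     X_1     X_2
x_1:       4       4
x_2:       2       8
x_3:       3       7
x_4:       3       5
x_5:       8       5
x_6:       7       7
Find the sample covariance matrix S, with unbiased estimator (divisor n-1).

Step 1 — column means:
  mean(X_1) = (4 + 2 + 3 + 3 + 8 + 7) / 6 = 27/6 = 4.5
  mean(X_2) = (4 + 8 + 7 + 5 + 5 + 7) / 6 = 36/6 = 6

Step 2 — sample covariance S[i,j] = (1/(n-1)) · Σ_k (x_{k,i} - mean_i) · (x_{k,j} - mean_j), with n-1 = 5.
  S[X_1,X_1] = ((-0.5)·(-0.5) + (-2.5)·(-2.5) + (-1.5)·(-1.5) + (-1.5)·(-1.5) + (3.5)·(3.5) + (2.5)·(2.5)) / 5 = 29.5/5 = 5.9
  S[X_1,X_2] = ((-0.5)·(-2) + (-2.5)·(2) + (-1.5)·(1) + (-1.5)·(-1) + (3.5)·(-1) + (2.5)·(1)) / 5 = -5/5 = -1
  S[X_2,X_2] = ((-2)·(-2) + (2)·(2) + (1)·(1) + (-1)·(-1) + (-1)·(-1) + (1)·(1)) / 5 = 12/5 = 2.4

S is symmetric (S[j,i] = S[i,j]). Assembling:

S = [[5.9, -1],
 [-1, 2.4]]
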